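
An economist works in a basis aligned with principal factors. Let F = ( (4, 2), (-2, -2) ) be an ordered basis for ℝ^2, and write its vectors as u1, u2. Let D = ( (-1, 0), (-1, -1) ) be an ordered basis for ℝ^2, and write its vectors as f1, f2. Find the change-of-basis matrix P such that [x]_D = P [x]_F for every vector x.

[[-2, 0], [-2, 2]]

Take x = uj: its F-coordinates are the j-th standard unit vector, so P e_j — column j of P — equals [uj]_D.
u1 = -2f1 - 2f2, giving column 1 = (-2, -2); repeating for each j gives P = [[-2, 0], [-2, 2]].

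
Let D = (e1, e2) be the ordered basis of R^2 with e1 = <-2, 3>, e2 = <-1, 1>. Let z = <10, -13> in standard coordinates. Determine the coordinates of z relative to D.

<-3, -4>

[z]_D is the unique c with M c = z, where M has columns e1, e2.
System: -2c_1 - c_2 = 10, 3c_1 + c_2 = -13; solving gives c_1 = -3, c_2 = -4.
Check: -3e1 - 4e2 = <10, -13>.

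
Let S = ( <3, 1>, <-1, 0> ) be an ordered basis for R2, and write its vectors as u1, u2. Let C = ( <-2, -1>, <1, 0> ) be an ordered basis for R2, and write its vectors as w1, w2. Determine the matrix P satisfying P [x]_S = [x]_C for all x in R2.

Take x = uj: its S-coordinates are the j-th standard unit vector, so P e_j — column j of P — equals [uj]_C.
u1 = -w1 + w2, giving column 1 = <-1, 1>; repeating for each j gives P = [[-1, 0], [1, -1]].

[[-1, 0], [1, -1]]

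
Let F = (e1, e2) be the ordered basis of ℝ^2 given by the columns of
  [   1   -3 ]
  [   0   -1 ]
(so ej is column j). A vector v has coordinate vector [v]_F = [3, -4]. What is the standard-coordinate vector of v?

v = M [v]_F, where M has columns e1, e2.
Carrying out the matrix-vector product, v = [15, 4].

[15, 4]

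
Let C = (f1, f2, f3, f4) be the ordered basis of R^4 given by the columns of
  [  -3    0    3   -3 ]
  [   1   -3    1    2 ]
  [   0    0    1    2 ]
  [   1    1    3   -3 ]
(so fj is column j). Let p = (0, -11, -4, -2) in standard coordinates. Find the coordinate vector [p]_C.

(-1, 2, -2, -1)

Write p = c_1 f1 + ... + c_4 f4 and solve for the c_i.
Solving this 4x4 system gives c = (-1, 2, -2, -1).
Check: -f1 + 2f2 - 2f3 - f4 = (0, -11, -4, -2).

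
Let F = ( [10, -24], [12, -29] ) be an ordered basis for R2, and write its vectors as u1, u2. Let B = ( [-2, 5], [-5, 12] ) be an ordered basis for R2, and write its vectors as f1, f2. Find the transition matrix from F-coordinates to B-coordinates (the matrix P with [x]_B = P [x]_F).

Let M have columns uj and N have columns fj. Then for every x, N [x]_B = x = M [x]_F, so P = N^(-1) M.
Since det N = 1, N^(-1) has integer entries; multiplying gives P = [[0, -1], [-2, -2]].

[[0, -1], [-2, -2]]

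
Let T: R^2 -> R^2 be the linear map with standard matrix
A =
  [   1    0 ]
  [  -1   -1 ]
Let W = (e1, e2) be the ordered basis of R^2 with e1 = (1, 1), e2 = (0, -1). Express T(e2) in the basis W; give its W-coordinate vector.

(0, -1)

Column 2 of [T]_W is the W-coordinate vector of T(e2).
In standard coordinates T(e2) = A e2 = (0, 1).
Converting to W: (0, 1) = 0·e1 - e2, so the coordinate vector is (0, -1).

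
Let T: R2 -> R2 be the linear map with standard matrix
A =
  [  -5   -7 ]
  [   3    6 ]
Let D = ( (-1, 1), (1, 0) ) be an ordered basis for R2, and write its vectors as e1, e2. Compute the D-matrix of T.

[[3, 3], [1, -2]]

With P the matrix whose columns are e1, e2, [T]_D = P^(-1) A P.
Column by column: T(e1) = A e1 = (-2, 3); its D-coordinates (3, 1) give column 1.
Continuing for each basis vector yields [T]_D = [[3, 3], [1, -2]].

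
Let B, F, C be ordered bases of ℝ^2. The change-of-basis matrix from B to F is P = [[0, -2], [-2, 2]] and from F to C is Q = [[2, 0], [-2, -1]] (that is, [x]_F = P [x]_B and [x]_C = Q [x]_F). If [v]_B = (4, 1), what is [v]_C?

(-4, 10)

Composing the changes, [v]_C = Q P [v]_B.
Q P = [[0, -4], [2, 2]]; applying this to (4, 1) gives (-4, 10).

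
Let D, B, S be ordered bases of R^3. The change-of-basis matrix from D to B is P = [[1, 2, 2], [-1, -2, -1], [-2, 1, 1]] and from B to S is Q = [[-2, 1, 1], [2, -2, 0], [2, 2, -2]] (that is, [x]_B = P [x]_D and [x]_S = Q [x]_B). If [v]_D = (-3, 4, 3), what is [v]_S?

(-17, 38, -20)

Composing the changes, [v]_S = Q P [v]_D.
Q P = [[-5, -5, -4], [4, 8, 6], [4, -2, 0]]; applying this to (-3, 4, 3) gives (-17, 38, -20).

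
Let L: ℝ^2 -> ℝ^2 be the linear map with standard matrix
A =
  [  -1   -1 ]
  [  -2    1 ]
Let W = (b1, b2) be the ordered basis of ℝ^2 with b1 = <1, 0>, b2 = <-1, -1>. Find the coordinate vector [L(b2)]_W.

Compute L(b2) = A b2 = <2, 1> in standard coordinates.
Then write this in W-coordinates: solve for y in y_1 b1 + y_2 b2 = <2, 1>.
This gives y = <1, -1>, which is column 2 of [L]_W.

<1, -1>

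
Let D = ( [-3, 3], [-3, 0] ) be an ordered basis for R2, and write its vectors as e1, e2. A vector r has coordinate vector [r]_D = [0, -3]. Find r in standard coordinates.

r = M [r]_D, where M has columns e1, e2.
Carrying out the matrix-vector product, r = [9, 0].

[9, 0]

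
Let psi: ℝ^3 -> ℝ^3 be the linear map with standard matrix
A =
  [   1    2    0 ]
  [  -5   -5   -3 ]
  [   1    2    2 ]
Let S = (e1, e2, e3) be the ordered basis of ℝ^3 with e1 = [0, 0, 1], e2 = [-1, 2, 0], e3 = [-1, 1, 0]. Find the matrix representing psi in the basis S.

With P the matrix whose columns are e1, ..., e3, [psi]_S = P^(-1) A P.
Column by column: psi(e1) = A e1 = [0, -3, 2]; its S-coordinates [2, -3, 3] give column 1.
Continuing for each basis vector yields [psi]_S = [[2, 3, 1], [-3, -2, 1], [3, -1, -2]].

[[2, 3, 1], [-3, -2, 1], [3, -1, -2]]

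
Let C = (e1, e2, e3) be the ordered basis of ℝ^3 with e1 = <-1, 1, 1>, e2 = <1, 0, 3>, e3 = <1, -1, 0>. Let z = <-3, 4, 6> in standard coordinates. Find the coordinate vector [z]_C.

<3, 1, -1>

We seek scalars with c_1 e1 + ... + c_3 e3 = z; equivalently solve M c = z where the columns of M are e1, ..., e3.
Gaussian elimination on [M | z] yields c = (3, 1, -1).
Check: 3e1 + e2 - e3 = <-3, 4, 6>.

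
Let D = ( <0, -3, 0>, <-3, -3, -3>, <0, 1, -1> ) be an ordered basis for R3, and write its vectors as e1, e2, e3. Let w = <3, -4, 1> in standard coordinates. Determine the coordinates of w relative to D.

<3, -1, 2>

[w]_D is the unique c with M c = w, where M has columns e1, ..., e3.
Solving this 3x3 system gives c = (3, -1, 2).
Check: 3e1 - e2 + 2e3 = <3, -4, 1>.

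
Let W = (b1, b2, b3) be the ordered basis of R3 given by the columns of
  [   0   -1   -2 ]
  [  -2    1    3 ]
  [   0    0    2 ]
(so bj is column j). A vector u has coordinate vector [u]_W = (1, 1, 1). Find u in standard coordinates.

(-3, 2, 2)

The coordinates say u = b1 + b2 + b3; adding the scaled basis vectors gives (-3, 2, 2).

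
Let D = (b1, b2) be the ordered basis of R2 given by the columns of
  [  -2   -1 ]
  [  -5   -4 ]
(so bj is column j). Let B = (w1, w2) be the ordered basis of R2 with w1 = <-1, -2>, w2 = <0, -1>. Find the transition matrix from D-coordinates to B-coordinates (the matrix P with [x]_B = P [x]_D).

Let M have columns bj and N have columns wj. Then for every x, N [x]_B = x = M [x]_D, so P = N^(-1) M.
Since det N = 1, N^(-1) has integer entries; multiplying gives P = [[2, 1], [1, 2]].

[[2, 1], [1, 2]]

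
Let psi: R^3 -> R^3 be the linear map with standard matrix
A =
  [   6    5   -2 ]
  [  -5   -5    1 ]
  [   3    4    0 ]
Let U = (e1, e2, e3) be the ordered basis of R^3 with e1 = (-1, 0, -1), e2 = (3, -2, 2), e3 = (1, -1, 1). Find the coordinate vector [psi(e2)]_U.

(2, 3, -3)

Column 2 of [psi]_U is the U-coordinate vector of psi(e2).
In standard coordinates psi(e2) = A e2 = (4, -3, 1).
Converting to U: (4, -3, 1) = 2e1 + 3e2 - 3e3, so the coordinate vector is (2, 3, -3).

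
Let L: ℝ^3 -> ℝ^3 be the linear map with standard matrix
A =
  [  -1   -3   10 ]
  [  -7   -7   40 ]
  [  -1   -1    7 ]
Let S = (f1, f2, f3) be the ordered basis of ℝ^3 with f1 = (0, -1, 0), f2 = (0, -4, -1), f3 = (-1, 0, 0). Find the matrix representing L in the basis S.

[[-3, 0, -3], [-1, 3, -1], [-3, -2, -1]]

The j-th column of [L]_S is [L(fj)]_S.
L(f1) = A f1 = (3, 7, 1) = -3f1 - f2 - 3f3, so column 1 is (-3, -1, -3).
Repeating for f2, f3 and assembling the columns gives [[-3, 0, -3], [-1, 3, -1], [-3, -2, -1]].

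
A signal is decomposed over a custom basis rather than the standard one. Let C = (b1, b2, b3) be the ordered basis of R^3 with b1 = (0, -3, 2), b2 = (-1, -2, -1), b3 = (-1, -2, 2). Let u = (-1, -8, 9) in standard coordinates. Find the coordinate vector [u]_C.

We seek scalars with c_1 b1 + ... + c_3 b3 = u; equivalently solve M c = u where the columns of M are b1, ..., b3.
Solving this 3x3 system gives c = (2, -1, 2).
Check: 2b1 - b2 + 2b3 = (-1, -8, 9).

(2, -1, 2)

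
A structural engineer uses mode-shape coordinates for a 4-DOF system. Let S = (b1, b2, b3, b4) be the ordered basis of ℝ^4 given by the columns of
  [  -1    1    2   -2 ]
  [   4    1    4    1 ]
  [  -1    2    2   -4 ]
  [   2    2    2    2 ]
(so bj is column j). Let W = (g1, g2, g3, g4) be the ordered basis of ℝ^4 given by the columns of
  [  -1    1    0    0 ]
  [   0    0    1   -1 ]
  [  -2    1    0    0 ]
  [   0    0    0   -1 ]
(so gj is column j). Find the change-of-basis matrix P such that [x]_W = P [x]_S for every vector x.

Let M have columns bj and N have columns gj. Then for every x, N [x]_W = x = M [x]_S, so P = N^(-1) M.
Since det N = 1, N^(-1) has integer entries; multiplying gives P = [[0, -1, 0, 2], [-1, 0, 2, 0], [2, -1, 2, -1], [-2, -2, -2, -2]].

[[0, -1, 0, 2], [-1, 0, 2, 0], [2, -1, 2, -1], [-2, -2, -2, -2]]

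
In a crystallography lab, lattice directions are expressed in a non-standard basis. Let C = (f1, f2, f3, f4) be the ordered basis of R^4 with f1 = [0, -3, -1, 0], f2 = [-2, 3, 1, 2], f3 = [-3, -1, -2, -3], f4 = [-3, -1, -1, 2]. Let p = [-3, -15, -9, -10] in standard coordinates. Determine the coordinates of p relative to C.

[1, -3, 2, 1]

Write p = c_1 f1 + ... + c_4 f4 and solve for the c_i.
Row-reducing the augmented matrix [M | p] gives c = (1, -3, 2, 1).
Check: f1 - 3f2 + 2f3 + f4 = [-3, -15, -9, -10].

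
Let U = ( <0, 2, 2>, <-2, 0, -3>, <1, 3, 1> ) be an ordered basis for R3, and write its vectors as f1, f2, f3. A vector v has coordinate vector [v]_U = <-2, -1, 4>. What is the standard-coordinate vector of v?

By definition v = -2f1 - f2 + 4f3.
Summing componentwise gives <6, 8, 3>.

<6, 8, 3>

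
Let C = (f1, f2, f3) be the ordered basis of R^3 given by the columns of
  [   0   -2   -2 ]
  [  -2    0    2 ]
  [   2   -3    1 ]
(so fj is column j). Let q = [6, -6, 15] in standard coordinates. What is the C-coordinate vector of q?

Write q = c_1 f1 + ... + c_3 f3 and solve for the c_i.
Gaussian elimination on [M | q] yields c = (3, -3, 0).
Check: 3f1 - 3f2 + 0·f3 = [6, -6, 15].

[3, -3, 0]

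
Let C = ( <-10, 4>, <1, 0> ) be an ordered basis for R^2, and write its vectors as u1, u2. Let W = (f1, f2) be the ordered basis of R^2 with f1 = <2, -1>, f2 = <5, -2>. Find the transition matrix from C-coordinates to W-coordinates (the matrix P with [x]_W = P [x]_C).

Take x = uj: its C-coordinates are the j-th standard unit vector, so P e_j — column j of P — equals [uj]_W.
u1 = 0·f1 - 2f2, giving column 1 = <0, -2>; repeating for each j gives P = [[0, -2], [-2, 1]].

[[0, -2], [-2, 1]]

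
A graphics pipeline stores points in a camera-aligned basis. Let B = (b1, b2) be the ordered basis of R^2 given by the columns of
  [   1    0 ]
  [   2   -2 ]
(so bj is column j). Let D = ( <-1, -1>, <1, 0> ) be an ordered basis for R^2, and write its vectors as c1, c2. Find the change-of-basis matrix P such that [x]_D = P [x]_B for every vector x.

Let M have columns bj and N have columns cj. Then for every x, N [x]_D = x = M [x]_B, so P = N^(-1) M.
Since det N = 1, N^(-1) has integer entries; multiplying gives P = [[-2, 2], [-1, 2]].

[[-2, 2], [-1, 2]]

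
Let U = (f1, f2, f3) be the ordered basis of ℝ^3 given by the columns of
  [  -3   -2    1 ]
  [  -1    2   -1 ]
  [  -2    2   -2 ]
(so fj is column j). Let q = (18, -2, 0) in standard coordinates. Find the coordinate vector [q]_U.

Write q = c_1 f1 + ... + c_3 f3 and solve for the c_i.
Solving this 3x3 system gives c = (-4, -2, 2).
Check: -4f1 - 2f2 + 2f3 = (18, -2, 0).

(-4, -2, 2)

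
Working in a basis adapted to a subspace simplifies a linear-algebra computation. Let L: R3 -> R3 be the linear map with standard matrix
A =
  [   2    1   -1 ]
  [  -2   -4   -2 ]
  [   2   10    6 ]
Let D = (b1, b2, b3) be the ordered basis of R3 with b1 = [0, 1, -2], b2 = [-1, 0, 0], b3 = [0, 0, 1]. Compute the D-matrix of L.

[[0, 2, -2], [-3, 2, 1], [-2, 2, 2]]

Let P have columns b1, ..., b3. Then [L]_D = P^(-1) A P.
Here det P = 1, so P^(-1) is integer; computing A P first and then P^(-1)(A P) gives [[0, 2, -2], [-3, 2, 1], [-2, 2, 2]].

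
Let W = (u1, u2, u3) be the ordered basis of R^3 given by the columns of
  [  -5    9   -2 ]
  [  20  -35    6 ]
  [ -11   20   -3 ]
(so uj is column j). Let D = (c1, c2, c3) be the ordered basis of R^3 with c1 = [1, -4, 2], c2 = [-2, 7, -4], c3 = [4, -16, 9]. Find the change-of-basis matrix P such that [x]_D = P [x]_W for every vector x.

[[-1, -1, -2], [0, -1, 2], [-1, 2, 1]]

Column j of P is [uj]_D, since P maps W-coordinates to D-coordinates.
Expressing u1 in D: u1 = -c1 + 0·c2 - c3, so column 1 of P is [-1, 0, -1].
Doing the same for each uj gives P = [[-1, -1, -2], [0, -1, 2], [-1, 2, 1]].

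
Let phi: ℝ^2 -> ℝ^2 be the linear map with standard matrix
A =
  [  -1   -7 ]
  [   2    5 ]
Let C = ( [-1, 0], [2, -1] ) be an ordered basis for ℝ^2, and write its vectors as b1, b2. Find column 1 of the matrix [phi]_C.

[3, 2]

Column 1 of [phi]_C is the C-coordinate vector of phi(b1).
In standard coordinates phi(b1) = A b1 = [1, -2].
Converting to C: [1, -2] = 3b1 + 2b2, so the coordinate vector is [3, 2].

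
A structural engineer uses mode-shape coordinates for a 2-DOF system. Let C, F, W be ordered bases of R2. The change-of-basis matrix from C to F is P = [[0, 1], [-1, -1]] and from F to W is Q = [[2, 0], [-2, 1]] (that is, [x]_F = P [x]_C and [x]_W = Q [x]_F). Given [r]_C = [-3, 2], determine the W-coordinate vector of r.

Composing the changes, [r]_W = Q P [r]_C.
Q P = [[0, 2], [-1, -3]]; applying this to [-3, 2] gives [4, -3].

[4, -3]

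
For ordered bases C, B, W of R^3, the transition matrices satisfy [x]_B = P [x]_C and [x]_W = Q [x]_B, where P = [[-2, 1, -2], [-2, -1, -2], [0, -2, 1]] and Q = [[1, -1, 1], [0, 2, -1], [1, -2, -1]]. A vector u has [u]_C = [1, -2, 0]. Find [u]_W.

Apply P to get B-coordinates [-4, 0, 4], then Q to get W-coordinates.
The result is [u]_W = [0, -4, -8].

[0, -4, -8]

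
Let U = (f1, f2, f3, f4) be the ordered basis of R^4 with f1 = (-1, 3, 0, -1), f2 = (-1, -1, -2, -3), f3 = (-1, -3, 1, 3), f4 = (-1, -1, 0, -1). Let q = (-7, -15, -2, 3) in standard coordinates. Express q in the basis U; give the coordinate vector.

We seek scalars with c_1 f1 + ... + c_4 f4 = q; equivalently solve M c = q where the columns of M are f1, ..., f4.
Row-reducing the augmented matrix [M | q] gives c = (0, 3, 4, 0).
Check: 0·f1 + 3f2 + 4f3 + 0·f4 = (-7, -15, -2, 3).

(0, 3, 4, 0)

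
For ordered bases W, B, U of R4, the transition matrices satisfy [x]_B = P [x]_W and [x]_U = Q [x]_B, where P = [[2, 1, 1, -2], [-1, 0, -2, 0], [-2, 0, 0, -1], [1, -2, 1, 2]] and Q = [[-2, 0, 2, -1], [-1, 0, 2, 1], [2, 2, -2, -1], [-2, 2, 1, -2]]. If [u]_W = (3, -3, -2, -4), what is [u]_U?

(-21, -14, 25, -16)

First [u]_B = P [u]_W = (9, 1, -2, -1).
Then [u]_U = Q [u]_B = (-21, -14, 25, -16).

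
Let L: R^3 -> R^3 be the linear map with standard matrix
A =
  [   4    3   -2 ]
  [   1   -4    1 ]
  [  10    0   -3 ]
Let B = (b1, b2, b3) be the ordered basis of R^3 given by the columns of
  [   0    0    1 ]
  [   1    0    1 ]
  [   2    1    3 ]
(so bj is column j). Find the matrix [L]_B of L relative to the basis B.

The j-th column of [L]_B is [L(bj)]_B.
L(b1) = A b1 = (-1, -2, -6) = -b1 - b2 - b3, so column 1 is (-1, -1, -1).
Repeating for b2, b3 and assembling the columns gives [[-1, 3, -1], [-1, -3, 0], [-1, -2, 1]].

[[-1, 3, -1], [-1, -3, 0], [-1, -2, 1]]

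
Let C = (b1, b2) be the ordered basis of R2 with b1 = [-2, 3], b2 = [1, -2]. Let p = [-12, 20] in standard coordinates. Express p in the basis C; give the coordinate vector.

[4, -4]

Write p = c_1 b1 + c_2 b2 and solve for the c_i.
System: -2c_1 + c_2 = -12, 3c_1 - 2c_2 = 20; solving gives c_1 = 4, c_2 = -4.
Check: 4b1 - 4b2 = [-12, 20].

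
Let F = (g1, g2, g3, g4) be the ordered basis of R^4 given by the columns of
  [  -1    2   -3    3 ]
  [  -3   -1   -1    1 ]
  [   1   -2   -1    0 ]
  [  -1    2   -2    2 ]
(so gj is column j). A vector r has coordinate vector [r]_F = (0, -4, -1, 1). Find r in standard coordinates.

By definition r = 0·g1 - 4g2 - g3 + g4.
Summing componentwise gives (-2, 6, 9, -4).

(-2, 6, 9, -4)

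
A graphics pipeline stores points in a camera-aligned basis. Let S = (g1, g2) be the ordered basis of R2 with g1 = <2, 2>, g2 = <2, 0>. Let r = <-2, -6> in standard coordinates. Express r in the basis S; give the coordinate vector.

Write r = c_1 g1 + c_2 g2 and solve for the c_i.
System: 2c_1 + 2c_2 = -2, 2c_1 + 0c_2 = -6; solving gives c_1 = -3, c_2 = 2.
Check: -3g1 + 2g2 = <-2, -6>.

<-3, 2>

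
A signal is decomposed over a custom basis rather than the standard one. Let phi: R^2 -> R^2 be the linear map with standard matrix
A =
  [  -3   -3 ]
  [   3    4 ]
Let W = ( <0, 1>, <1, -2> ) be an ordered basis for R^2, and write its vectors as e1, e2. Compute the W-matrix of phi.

[[-2, 1], [-3, 3]]

The j-th column of [phi]_W is [phi(ej)]_W.
phi(e1) = A e1 = <-3, 4> = -2e1 - 3e2, so column 1 is <-2, -3>.
Repeating for e2 and assembling the columns gives [[-2, 1], [-3, 3]].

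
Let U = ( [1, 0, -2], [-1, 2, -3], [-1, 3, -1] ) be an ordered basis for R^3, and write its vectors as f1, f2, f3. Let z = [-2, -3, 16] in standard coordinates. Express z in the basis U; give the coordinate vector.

Write z = c_1 f1 + ... + c_3 f3 and solve for the c_i.
Gaussian elimination on [M | z] yields c = (-4, -3, 1).
Check: -4f1 - 3f2 + f3 = [-2, -3, 16].

[-4, -3, 1]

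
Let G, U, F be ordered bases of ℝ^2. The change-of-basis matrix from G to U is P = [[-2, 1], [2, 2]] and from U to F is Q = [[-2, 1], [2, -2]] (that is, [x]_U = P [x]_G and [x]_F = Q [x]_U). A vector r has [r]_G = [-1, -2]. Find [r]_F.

[-6, 12]

Apply P to get U-coordinates [0, -6], then Q to get F-coordinates.
The result is [r]_F = [-6, 12].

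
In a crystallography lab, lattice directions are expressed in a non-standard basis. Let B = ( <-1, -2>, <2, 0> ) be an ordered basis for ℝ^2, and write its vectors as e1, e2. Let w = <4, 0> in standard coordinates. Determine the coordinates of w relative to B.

Write w = c_1 e1 + c_2 e2 and solve for the c_i.
System: -c_1 + 2c_2 = 4, -2c_1 + 0c_2 = 0; solving gives c_1 = 0, c_2 = 2.
Check: 0·e1 + 2e2 = <4, 0>.

<0, 2>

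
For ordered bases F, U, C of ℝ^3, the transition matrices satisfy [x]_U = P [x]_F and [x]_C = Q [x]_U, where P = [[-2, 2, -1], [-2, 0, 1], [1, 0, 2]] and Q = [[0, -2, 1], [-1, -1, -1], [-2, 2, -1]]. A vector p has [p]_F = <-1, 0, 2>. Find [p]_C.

Composing the changes, [p]_C = Q P [p]_F.
Q P = [[5, 0, 0], [3, -2, -2], [-1, -4, 2]]; applying this to <-1, 0, 2> gives <-5, -7, 5>.

<-5, -7, 5>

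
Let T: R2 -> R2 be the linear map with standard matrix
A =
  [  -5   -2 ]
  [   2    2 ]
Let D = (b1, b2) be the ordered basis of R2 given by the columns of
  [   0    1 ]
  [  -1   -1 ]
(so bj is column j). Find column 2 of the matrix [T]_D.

(3, -3)

Compute T(b2) = A b2 = (-3, 0) in standard coordinates.
Then write this in D-coordinates: solve for y in y_1 b1 + y_2 b2 = (-3, 0).
This gives y = (3, -3), which is column 2 of [T]_D.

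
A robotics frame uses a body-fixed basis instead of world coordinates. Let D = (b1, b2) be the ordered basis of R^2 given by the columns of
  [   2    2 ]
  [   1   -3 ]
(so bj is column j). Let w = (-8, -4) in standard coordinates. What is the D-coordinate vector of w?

We seek scalars with c_1 b1 + c_2 b2 = w; equivalently solve M c = w where the columns of M are b1, b2.
System: 2c_1 + 2c_2 = -8, c_1 - 3c_2 = -4; solving gives c_1 = -4, c_2 = 0.
Check: -4b1 + 0·b2 = (-8, -4).

(-4, 0)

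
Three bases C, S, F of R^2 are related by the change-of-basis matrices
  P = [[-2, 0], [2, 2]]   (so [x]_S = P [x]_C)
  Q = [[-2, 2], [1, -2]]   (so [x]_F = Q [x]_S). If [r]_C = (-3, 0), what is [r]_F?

(-24, 18)

Apply P to get S-coordinates (6, -6), then Q to get F-coordinates.
The result is [r]_F = (-24, 18).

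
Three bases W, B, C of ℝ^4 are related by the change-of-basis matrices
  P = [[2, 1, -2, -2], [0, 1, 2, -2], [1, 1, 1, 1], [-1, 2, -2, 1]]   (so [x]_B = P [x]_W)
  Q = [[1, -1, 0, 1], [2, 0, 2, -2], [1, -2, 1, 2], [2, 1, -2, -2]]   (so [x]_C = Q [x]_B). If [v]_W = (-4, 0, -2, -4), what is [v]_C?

(4, -20, -6, 24)

First [v]_B = P [v]_W = (4, 4, -10, 4).
Then [v]_C = Q [v]_B = (4, -20, -6, 24).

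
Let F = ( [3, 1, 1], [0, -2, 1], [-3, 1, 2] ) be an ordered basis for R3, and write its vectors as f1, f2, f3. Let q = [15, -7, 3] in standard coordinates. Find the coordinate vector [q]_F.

We seek scalars with c_1 f1 + ... + c_3 f3 = q; equivalently solve M c = q where the columns of M are f1, ..., f3.
Row-reducing the augmented matrix [M | q] gives c = (3, 4, -2).
Check: 3f1 + 4f2 - 2f3 = [15, -7, 3].

[3, 4, -2]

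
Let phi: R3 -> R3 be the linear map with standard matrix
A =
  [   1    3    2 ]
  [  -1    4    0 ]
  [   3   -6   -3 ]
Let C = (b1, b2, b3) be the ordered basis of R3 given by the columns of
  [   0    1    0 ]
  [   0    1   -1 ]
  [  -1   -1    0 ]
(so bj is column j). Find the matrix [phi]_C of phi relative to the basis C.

Let P have columns b1, ..., b3. Then [phi]_C = P^(-1) A P.
Here det P = 1, so P^(-1) is integer; computing A P first and then P^(-1)(A P) gives [[-1, -2, -3], [-2, 2, -3], [-2, -1, 1]].

[[-1, -2, -3], [-2, 2, -3], [-2, -1, 1]]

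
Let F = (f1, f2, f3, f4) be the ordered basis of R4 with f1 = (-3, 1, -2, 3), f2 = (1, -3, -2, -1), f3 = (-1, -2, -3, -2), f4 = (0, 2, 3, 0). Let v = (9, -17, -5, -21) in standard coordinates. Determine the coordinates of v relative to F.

(-3, 4, 4, 3)

[v]_F is the unique c with M c = v, where M has columns f1, ..., f4.
Solving this 4x4 system gives c = (-3, 4, 4, 3).
Check: -3f1 + 4f2 + 4f3 + 3f4 = (9, -17, -5, -21).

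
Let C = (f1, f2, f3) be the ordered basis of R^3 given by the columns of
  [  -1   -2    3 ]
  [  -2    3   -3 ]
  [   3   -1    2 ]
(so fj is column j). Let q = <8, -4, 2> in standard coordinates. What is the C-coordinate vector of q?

<-1, 1, 3>

We seek scalars with c_1 f1 + ... + c_3 f3 = q; equivalently solve M c = q where the columns of M are f1, ..., f3.
Solving this 3x3 system gives c = (-1, 1, 3).
Check: -f1 + f2 + 3f3 = <8, -4, 2>.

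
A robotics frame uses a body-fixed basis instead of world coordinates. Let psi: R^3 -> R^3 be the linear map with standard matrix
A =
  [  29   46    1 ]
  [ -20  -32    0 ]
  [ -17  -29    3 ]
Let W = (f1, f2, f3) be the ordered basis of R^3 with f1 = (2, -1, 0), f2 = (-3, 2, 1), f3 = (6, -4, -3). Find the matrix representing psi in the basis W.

[[0, 0, -2], [-2, 2, -1], [1, 2, -2]]

The j-th column of [psi]_W is [psi(fj)]_W.
psi(f1) = A f1 = (12, -8, -5) = 0·f1 - 2f2 + f3, so column 1 is (0, -2, 1).
Repeating for f2, f3 and assembling the columns gives [[0, 0, -2], [-2, 2, -1], [1, 2, -2]].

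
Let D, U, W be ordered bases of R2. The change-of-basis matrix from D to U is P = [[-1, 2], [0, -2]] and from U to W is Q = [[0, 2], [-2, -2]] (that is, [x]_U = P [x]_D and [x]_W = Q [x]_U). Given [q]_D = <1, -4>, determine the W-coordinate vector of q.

<16, 2>

First [q]_U = P [q]_D = <-9, 8>.
Then [q]_W = Q [q]_U = <16, 2>.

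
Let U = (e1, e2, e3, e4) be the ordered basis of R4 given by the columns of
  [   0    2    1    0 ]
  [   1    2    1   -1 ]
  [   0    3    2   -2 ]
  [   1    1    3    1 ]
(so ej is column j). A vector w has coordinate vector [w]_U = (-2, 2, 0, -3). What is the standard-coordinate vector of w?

(4, 5, 12, -3)

The coordinates say w = -2e1 + 2e2 + 0·e3 - 3e4; adding the scaled basis vectors gives (4, 5, 12, -3).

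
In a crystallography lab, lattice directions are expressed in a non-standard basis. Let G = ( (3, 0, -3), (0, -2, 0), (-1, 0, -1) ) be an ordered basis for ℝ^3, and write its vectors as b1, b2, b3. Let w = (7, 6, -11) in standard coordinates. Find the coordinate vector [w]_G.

We seek scalars with c_1 b1 + ... + c_3 b3 = w; equivalently solve M c = w where the columns of M are b1, ..., b3.
Solving this 3x3 system gives c = (3, -3, 2).
Check: 3b1 - 3b2 + 2b3 = (7, 6, -11).

(3, -3, 2)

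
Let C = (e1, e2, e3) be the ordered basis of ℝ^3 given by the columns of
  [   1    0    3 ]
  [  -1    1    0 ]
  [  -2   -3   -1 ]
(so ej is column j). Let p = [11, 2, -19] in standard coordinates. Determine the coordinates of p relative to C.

[p]_C is the unique c with M c = p, where M has columns e1, ..., e3.
Gaussian elimination on [M | p] yields c = (2, 4, 3).
Check: 2e1 + 4e2 + 3e3 = [11, 2, -19].

[2, 4, 3]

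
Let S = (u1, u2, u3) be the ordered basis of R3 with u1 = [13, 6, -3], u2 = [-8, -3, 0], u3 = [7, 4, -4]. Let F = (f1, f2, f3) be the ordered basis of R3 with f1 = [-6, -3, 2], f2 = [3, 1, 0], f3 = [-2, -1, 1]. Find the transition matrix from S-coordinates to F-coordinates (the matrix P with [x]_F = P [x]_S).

[[-2, 1, -1], [1, -2, -1], [1, -2, -2]]

Column j of P is [uj]_F, since P maps S-coordinates to F-coordinates.
Expressing u1 in F: u1 = -2f1 + f2 + f3, so column 1 of P is [-2, 1, 1].
Doing the same for each uj gives P = [[-2, 1, -1], [1, -2, -1], [1, -2, -2]].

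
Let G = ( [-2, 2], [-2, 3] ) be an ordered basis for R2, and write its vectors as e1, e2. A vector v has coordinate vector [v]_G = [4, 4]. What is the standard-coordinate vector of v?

v = M [v]_G, where M has columns e1, e2.
Carrying out the matrix-vector product, v = [-16, 20].

[-16, 20]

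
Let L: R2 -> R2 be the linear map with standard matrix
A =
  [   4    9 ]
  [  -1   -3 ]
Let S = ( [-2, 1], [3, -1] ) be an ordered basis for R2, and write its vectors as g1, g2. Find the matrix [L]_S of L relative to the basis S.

[[-2, 3], [-1, 3]]

With P the matrix whose columns are g1, g2, [L]_S = P^(-1) A P.
Column by column: L(g1) = A g1 = [1, -1]; its S-coordinates [-2, -1] give column 1.
Continuing for each basis vector yields [L]_S = [[-2, 3], [-1, 3]].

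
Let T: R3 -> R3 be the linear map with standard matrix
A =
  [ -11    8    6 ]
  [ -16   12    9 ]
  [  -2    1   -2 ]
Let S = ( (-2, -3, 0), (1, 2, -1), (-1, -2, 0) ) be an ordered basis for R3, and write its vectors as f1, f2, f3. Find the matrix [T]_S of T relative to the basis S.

[[0, 1, 2], [-1, -2, 0], [1, -3, 1]]

Let P have columns f1, ..., f3. Then [T]_S = P^(-1) A P.
Here det P = 1, so P^(-1) is integer; computing A P first and then P^(-1)(A P) gives [[0, 1, 2], [-1, -2, 0], [1, -3, 1]].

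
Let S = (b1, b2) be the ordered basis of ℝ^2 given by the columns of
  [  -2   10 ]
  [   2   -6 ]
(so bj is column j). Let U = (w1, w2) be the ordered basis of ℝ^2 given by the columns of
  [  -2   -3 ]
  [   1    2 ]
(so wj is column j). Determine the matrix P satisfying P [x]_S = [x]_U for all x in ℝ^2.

[[-2, -2], [2, -2]]

Let M have columns bj and N have columns wj. Then for every x, N [x]_U = x = M [x]_S, so P = N^(-1) M.
Since det N = -1, N^(-1) has integer entries; multiplying gives P = [[-2, -2], [2, -2]].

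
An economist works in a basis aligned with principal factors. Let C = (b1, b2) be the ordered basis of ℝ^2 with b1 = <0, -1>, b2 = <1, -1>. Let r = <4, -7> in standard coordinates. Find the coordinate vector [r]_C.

Write r = c_1 b1 + c_2 b2 and solve for the c_i.
System: 0c_1 + c_2 = 4, -c_1 - c_2 = -7; solving gives c_1 = 3, c_2 = 4.
Check: 3b1 + 4b2 = <4, -7>.

<3, 4>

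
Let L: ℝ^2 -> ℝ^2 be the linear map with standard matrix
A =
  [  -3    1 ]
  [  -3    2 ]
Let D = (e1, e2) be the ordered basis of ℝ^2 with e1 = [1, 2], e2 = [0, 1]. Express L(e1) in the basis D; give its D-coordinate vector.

Compute L(e1) = A e1 = [-1, 1] in standard coordinates.
Then write this in D-coordinates: solve for y in y_1 e1 + y_2 e2 = [-1, 1].
This gives y = [-1, 3], which is column 1 of [L]_D.

[-1, 3]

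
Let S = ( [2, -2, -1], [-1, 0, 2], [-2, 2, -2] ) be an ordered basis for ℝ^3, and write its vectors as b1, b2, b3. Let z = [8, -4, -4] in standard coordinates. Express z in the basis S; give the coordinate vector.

Write z = c_1 b1 + ... + c_3 b3 and solve for the c_i.
Gaussian elimination on [M | z] yields c = (0, -4, -2).
Check: 0·b1 - 4b2 - 2b3 = [8, -4, -4].

[0, -4, -2]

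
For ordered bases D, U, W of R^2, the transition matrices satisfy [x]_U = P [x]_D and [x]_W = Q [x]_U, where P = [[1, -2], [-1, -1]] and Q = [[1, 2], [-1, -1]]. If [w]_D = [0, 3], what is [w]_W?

First [w]_U = P [w]_D = [-6, -3].
Then [w]_W = Q [w]_U = [-12, 9].

[-12, 9]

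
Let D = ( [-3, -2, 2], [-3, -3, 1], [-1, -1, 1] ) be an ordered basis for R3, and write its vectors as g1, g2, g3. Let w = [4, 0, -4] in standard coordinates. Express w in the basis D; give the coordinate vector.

We seek scalars with c_1 g1 + ... + c_3 g3 = w; equivalently solve M c = w where the columns of M are g1, ..., g3.
Gaussian elimination on [M | w] yields c = (-4, 2, 2).
Check: -4g1 + 2g2 + 2g3 = [4, 0, -4].

[-4, 2, 2]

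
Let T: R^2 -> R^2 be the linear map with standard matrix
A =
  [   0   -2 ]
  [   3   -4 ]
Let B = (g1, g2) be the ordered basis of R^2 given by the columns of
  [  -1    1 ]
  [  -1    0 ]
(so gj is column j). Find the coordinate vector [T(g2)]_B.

<-3, -3>

Column 2 of [T]_B is the B-coordinate vector of T(g2).
In standard coordinates T(g2) = A g2 = <0, 3>.
Converting to B: <0, 3> = -3g1 - 3g2, so the coordinate vector is <-3, -3>.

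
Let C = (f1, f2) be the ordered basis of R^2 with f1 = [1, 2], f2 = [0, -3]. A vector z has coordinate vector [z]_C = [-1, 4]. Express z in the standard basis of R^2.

[-1, -14]

z = M [z]_C, where M has columns f1, f2.
Carrying out the matrix-vector product, z = [-1, -14].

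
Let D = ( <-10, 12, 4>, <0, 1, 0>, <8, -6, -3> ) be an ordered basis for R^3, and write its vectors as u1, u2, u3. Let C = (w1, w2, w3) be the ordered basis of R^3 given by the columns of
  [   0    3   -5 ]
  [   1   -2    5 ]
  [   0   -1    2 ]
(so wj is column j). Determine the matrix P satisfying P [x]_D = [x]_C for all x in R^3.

Let M have columns uj and N have columns wj. Then for every x, N [x]_C = x = M [x]_D, so P = N^(-1) M.
Since det N = -1, N^(-1) has integer entries; multiplying gives P = [[2, 1, 1], [0, 0, 1], [2, 0, -1]].

[[2, 1, 1], [0, 0, 1], [2, 0, -1]]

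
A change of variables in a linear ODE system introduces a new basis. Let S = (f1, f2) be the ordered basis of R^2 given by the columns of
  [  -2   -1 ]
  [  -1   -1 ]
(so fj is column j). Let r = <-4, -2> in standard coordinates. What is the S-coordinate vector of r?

<2, 0>

We seek scalars with c_1 f1 + c_2 f2 = r; equivalently solve M c = r where the columns of M are f1, f2.
System: -2c_1 - c_2 = -4, -c_1 - c_2 = -2; solving gives c_1 = 2, c_2 = 0.
Check: 2f1 + 0·f2 = <-4, -2>.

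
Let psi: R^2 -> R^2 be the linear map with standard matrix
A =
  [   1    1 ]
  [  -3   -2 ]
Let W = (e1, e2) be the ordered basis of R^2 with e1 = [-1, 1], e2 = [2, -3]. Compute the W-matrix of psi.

The j-th column of [psi]_W is [psi(ej)]_W.
psi(e1) = A e1 = [0, 1] = -2e1 - e2, so column 1 is [-2, -1].
Repeating for e2 and assembling the columns gives [[-2, 3], [-1, 1]].

[[-2, 3], [-1, 1]]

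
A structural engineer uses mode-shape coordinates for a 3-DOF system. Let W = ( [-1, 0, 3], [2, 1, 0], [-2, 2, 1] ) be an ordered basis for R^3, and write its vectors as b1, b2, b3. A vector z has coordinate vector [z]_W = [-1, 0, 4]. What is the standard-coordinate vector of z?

[-7, 8, 1]

z = M [z]_W, where M has columns b1, ..., b3.
Carrying out the matrix-vector product, z = [-7, 8, 1].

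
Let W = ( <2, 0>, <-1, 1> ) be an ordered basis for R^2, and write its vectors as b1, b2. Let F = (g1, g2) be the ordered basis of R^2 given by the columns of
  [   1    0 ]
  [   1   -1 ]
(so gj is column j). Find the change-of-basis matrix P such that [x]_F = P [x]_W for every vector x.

[[2, -1], [2, -2]]

Take x = bj: its W-coordinates are the j-th standard unit vector, so P e_j — column j of P — equals [bj]_F.
b1 = 2g1 + 2g2, giving column 1 = <2, 2>; repeating for each j gives P = [[2, -1], [2, -2]].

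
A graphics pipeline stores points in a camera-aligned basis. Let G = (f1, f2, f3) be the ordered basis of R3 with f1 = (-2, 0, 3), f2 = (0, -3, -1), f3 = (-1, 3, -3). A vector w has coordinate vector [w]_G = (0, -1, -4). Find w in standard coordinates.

By definition w = 0·f1 - f2 - 4f3.
Summing componentwise gives (4, -9, 13).

(4, -9, 13)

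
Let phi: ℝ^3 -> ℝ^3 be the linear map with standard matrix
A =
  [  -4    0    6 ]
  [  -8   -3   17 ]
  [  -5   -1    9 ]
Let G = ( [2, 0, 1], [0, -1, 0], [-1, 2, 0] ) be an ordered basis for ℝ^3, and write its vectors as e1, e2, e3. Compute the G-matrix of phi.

[[-1, 1, 3], [-1, 1, 2], [0, 2, 2]]

The j-th column of [phi]_G is [phi(ej)]_G.
phi(e1) = A e1 = [-2, 1, -1] = -e1 - e2 + 0·e3, so column 1 is [-1, -1, 0].
Repeating for e2, e3 and assembling the columns gives [[-1, 1, 3], [-1, 1, 2], [0, 2, 2]].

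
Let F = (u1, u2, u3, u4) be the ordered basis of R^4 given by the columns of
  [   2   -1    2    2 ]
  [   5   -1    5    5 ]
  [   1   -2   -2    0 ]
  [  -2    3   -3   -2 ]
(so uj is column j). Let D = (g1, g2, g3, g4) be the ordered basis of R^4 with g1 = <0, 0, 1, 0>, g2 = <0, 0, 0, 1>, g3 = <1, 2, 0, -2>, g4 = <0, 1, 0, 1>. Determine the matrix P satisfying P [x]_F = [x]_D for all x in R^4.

Let M have columns uj and N have columns gj. Then for every x, N [x]_D = x = M [x]_F, so P = N^(-1) M.
Since det N = 1, N^(-1) has integer entries; multiplying gives P = [[1, -2, -2, 0], [1, 0, 0, 1], [2, -1, 2, 2], [1, 1, 1, 1]].

[[1, -2, -2, 0], [1, 0, 0, 1], [2, -1, 2, 2], [1, 1, 1, 1]]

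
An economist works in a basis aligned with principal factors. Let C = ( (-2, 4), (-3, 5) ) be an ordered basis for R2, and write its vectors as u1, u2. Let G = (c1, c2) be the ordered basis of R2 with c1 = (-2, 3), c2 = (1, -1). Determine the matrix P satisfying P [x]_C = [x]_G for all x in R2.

Take x = uj: its C-coordinates are the j-th standard unit vector, so P e_j — column j of P — equals [uj]_G.
u1 = 2c1 + 2c2, giving column 1 = (2, 2); repeating for each j gives P = [[2, 2], [2, 1]].

[[2, 2], [2, 1]]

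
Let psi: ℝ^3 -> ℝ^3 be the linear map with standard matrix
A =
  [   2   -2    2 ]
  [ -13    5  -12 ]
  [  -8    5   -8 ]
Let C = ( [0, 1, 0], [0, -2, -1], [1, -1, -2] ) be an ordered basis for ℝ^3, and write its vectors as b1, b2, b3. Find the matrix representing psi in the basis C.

[[1, 0, 0], [-1, -2, -3], [-2, 2, 0]]

Let P have columns b1, ..., b3. Then [psi]_C = P^(-1) A P.
Here det P = -1, so P^(-1) is integer; computing A P first and then P^(-1)(A P) gives [[1, 0, 0], [-1, -2, -3], [-2, 2, 0]].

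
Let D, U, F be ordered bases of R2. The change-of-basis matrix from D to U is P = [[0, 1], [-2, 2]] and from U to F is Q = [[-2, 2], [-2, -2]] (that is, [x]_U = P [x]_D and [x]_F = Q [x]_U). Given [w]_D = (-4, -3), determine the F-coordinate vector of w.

(10, 2)

Composing the changes, [w]_F = Q P [w]_D.
Q P = [[-4, 2], [4, -6]]; applying this to (-4, -3) gives (10, 2).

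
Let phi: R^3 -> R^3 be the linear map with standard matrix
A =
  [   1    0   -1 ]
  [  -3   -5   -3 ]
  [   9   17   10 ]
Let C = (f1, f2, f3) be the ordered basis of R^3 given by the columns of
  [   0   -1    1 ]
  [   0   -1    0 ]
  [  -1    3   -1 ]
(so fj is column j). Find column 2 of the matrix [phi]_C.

<2, 1, -3>

Compute phi(f2) = A f2 = <-4, -1, 4> in standard coordinates.
Then write this in C-coordinates: solve for y in y_1 f1 + ... + y_3 f3 = <-4, -1, 4>.
This gives y = <2, 1, -3>, which is column 2 of [phi]_C.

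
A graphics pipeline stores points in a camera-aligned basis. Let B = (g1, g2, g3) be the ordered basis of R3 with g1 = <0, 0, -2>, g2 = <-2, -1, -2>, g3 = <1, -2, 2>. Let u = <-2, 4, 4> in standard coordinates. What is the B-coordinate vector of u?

<-4, 0, -2>

Write u = c_1 g1 + ... + c_3 g3 and solve for the c_i.
Solving this 3x3 system gives c = (-4, 0, -2).
Check: -4g1 + 0·g2 - 2g3 = <-2, 4, 4>.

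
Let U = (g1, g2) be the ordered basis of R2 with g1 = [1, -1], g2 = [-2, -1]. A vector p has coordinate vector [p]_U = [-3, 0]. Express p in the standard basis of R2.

p = M [p]_U, where M has columns g1, g2.
Carrying out the matrix-vector product, p = [-3, 3].

[-3, 3]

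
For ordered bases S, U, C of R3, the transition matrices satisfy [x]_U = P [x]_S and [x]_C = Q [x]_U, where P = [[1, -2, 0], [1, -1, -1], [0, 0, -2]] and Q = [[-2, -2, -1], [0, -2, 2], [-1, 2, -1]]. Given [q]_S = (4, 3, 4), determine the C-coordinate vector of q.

First [q]_U = P [q]_S = (-2, -3, -8).
Then [q]_C = Q [q]_U = (18, -10, 4).

(18, -10, 4)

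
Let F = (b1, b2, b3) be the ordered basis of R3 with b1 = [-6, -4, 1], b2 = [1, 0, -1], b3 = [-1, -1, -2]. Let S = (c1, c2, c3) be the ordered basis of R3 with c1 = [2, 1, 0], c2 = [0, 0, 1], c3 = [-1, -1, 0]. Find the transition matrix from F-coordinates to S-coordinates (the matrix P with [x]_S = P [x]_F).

[[-2, 1, 0], [1, -1, -2], [2, 1, 1]]

Take x = bj: its F-coordinates are the j-th standard unit vector, so P e_j — column j of P — equals [bj]_S.
b1 = -2c1 + c2 + 2c3, giving column 1 = [-2, 1, 2]; repeating for each j gives P = [[-2, 1, 0], [1, -1, -2], [2, 1, 1]].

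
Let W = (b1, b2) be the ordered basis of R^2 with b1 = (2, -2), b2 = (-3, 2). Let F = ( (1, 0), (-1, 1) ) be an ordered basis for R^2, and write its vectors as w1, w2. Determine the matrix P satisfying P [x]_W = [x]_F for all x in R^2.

[[0, -1], [-2, 2]]

Let M have columns bj and N have columns wj. Then for every x, N [x]_F = x = M [x]_W, so P = N^(-1) M.
Since det N = 1, N^(-1) has integer entries; multiplying gives P = [[0, -1], [-2, 2]].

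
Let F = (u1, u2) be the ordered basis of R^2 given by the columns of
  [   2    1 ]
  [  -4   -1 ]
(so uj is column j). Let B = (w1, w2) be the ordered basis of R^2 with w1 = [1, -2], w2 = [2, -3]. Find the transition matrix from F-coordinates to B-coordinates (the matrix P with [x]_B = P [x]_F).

[[2, -1], [0, 1]]

Column j of P is [uj]_B, since P maps F-coordinates to B-coordinates.
Expressing u1 in B: u1 = 2w1 + 0·w2, so column 1 of P is [2, 0].
Doing the same for each uj gives P = [[2, -1], [0, 1]].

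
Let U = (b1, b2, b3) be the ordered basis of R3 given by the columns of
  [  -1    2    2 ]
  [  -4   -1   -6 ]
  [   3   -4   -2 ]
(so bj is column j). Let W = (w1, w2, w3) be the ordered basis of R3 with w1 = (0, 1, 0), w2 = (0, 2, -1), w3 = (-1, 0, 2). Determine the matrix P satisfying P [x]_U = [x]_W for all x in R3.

Column j of P is [bj]_W, since P maps U-coordinates to W-coordinates.
Expressing b1 in W: b1 = -2w1 - w2 + w3, so column 1 of P is (-2, -1, 1).
Doing the same for each bj gives P = [[-2, -1, -2], [-1, 0, -2], [1, -2, -2]].

[[-2, -1, -2], [-1, 0, -2], [1, -2, -2]]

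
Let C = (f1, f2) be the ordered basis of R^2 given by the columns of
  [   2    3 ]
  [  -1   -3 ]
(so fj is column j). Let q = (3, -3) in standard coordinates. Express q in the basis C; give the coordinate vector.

(0, 1)

[q]_C is the unique c with M c = q, where M has columns f1, f2.
System: 2c_1 + 3c_2 = 3, -c_1 - 3c_2 = -3; solving gives c_1 = 0, c_2 = 1.
Check: 0·f1 + f2 = (3, -3).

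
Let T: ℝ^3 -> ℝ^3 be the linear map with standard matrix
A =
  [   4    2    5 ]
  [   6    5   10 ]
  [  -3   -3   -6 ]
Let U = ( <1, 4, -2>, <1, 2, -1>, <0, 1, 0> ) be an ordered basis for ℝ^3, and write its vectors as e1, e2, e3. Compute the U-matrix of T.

[[1, 0, 1], [1, 3, 1], [0, 0, -1]]

Let P have columns e1, ..., e3. Then [T]_U = P^(-1) A P.
Here det P = -1, so P^(-1) is integer; computing A P first and then P^(-1)(A P) gives [[1, 0, 1], [1, 3, 1], [0, 0, -1]].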